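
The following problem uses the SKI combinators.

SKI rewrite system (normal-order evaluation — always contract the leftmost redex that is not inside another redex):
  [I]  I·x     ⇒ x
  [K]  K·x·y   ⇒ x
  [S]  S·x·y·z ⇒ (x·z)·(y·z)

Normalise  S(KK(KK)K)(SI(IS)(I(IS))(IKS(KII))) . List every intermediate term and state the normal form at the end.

  start: S(KK(KK)K)(SI(IS)(I(IS))(IKS(KII)))
  [1] S(KK)(SI(IS)(I(IS))(IKS(KII)))
  [2] S(KK)(I(I(IS))(IS(I(IS)))(IKS(KII)))
  [3] S(KK)(I(IS)(IS(I(IS)))(IKS(KII)))
  [4] S(KK)(IS(IS(I(IS)))(IKS(KII)))
  [5] S(KK)(S(IS(I(IS)))(IKS(KII)))
  [6] S(KK)(S(S(I(IS)))(IKS(KII)))
  [7] S(KK)(S(S(IS))(IKS(KII)))
  [8] S(KK)(S(SS)(IKS(KII)))
  [9] S(KK)(S(SS)(KS(KII)))
  [10] S(KK)(S(SS)S)

Answer: normal form = S(KK)(S(SS)S)  (in 10 steps)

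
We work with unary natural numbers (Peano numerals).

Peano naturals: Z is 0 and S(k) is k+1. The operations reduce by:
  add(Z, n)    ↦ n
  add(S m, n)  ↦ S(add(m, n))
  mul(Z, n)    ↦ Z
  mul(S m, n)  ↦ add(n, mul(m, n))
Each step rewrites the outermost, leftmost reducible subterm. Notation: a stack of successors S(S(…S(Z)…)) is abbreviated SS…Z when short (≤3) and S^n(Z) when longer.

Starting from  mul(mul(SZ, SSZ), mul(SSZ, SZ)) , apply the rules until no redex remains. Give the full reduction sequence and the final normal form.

  start: mul(mul(SZ, SSZ), mul(SSZ, SZ))
  [1] mul(add(SSZ, mul(Z, SSZ)), mul(SSZ, SZ))
  [2] mul(S(add(SZ, mul(Z, SSZ))), mul(SSZ, SZ))
  [3] add(mul(SSZ, SZ), mul(add(SZ, mul(Z, SSZ)), mul(SSZ, SZ)))
  [4] add(add(SZ, mul(SZ, SZ)), mul(add(SZ, mul(Z, SSZ)), mul(SSZ, SZ)))
  [5] add(S(add(Z, mul(SZ, SZ))), mul(add(SZ, mul(Z, SSZ)), mul(SSZ, SZ)))
  [6] S(add(add(Z, mul(SZ, SZ)), mul(add(SZ, mul(Z, SSZ)), mul(SSZ, SZ))))
  [7] S(add(mul(SZ, SZ), mul(add(SZ, mul(Z, SSZ)), mul(SSZ, SZ))))
  [8] S(add(add(SZ, mul(Z, SZ)), mul(add(SZ, mul(Z, SSZ)), mul(SSZ, SZ))))
  [9] S(add(S(add(Z, mul(Z, SZ))), mul(add(SZ, mul(Z, SSZ)), mul(SSZ, SZ))))
  [10] S(S(add(add(Z, mul(Z, SZ)), mul(add(SZ, mul(Z, SSZ)), mul(SSZ, SZ)))))
  [11] S(S(add(mul(Z, SZ), mul(add(SZ, mul(Z, SSZ)), mul(SSZ, SZ)))))
  [12] S(S(add(Z, mul(add(SZ, mul(Z, SSZ)), mul(SSZ, SZ)))))
  [13] S(S(mul(add(SZ, mul(Z, SSZ)), mul(SSZ, SZ))))
  [14] S(S(mul(S(add(Z, mul(Z, SSZ))), mul(SSZ, SZ))))
  [15] S(S(add(mul(SSZ, SZ), mul(add(Z, mul(Z, SSZ)), mul(SSZ, SZ)))))
  [16] S(S(add(add(SZ, mul(SZ, SZ)), mul(add(Z, mul(Z, SSZ)), mul(SSZ, SZ)))))
  [17] S(S(add(S(add(Z, mul(SZ, SZ))), mul(add(Z, mul(Z, SSZ)), mul(SSZ, SZ)))))
  [18] S(S(S(add(add(Z, mul(SZ, SZ)), mul(add(Z, mul(Z, SSZ)), mul(SSZ, SZ))))))
  [19] S(S(S(add(mul(SZ, SZ), mul(add(Z, mul(Z, SSZ)), mul(SSZ, SZ))))))
  [20] S(S(S(add(add(SZ, mul(Z, SZ)), mul(add(Z, mul(Z, SSZ)), mul(SSZ, SZ))))))
  [21] S(S(S(add(S(add(Z, mul(Z, SZ))), mul(add(Z, mul(Z, SSZ)), mul(SSZ, SZ))))))
  [22] S(S(S(S(add(add(Z, mul(Z, SZ)), mul(add(Z, mul(Z, SSZ)), mul(SSZ, SZ)))))))
  [23] S(S(S(S(add(mul(Z, SZ), mul(add(Z, mul(Z, SSZ)), mul(SSZ, SZ)))))))
  [24] S(S(S(S(add(Z, mul(add(Z, mul(Z, SSZ)), mul(SSZ, SZ)))))))
  [25] S(S(S(S(mul(add(Z, mul(Z, SSZ)), mul(SSZ, SZ))))))
  [26] S(S(S(S(mul(mul(Z, SSZ), mul(SSZ, SZ))))))
  [27] S(S(S(S(mul(Z, mul(SSZ, SZ))))))
  [28] S^4(Z)

Answer: normal form = S^4(Z)  (in 28 steps)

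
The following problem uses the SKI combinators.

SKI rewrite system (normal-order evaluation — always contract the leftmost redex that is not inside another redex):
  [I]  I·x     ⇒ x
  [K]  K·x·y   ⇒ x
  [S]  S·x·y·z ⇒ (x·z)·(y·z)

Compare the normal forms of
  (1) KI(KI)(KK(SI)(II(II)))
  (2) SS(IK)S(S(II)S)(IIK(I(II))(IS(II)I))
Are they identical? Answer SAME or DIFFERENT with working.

Answer: DIFFERENT — A ⇓ KI, B ⇓ SI(SI)

Working:
Term A:
  start: KI(KI)(KK(SI)(II(II)))
  →1  I(KK(SI)(II(II)))
  →2  KK(SI)(II(II))
  →3  K(II(II))
  →4  K(I(II))
  →5  K(II)
  →6  KI

Term B:
  start: SS(IK)S(S(II)S)(IIK(I(II))(IS(II)I))
  →1  SS(IKS)(S(II)S)(IIK(I(II))(IS(II)I))
  →2  S(S(II)S)(IKS(S(II)S))(IIK(I(II))(IS(II)I))
  →3  S(II)S(IIK(I(II))(IS(II)I))(IKS(S(II)S)(IIK(I(II))(IS(II)I)))
  →4  II(IIK(I(II))(IS(II)I))(S(IIK(I(II))(IS(II)I)))(IKS(S(II)S)(IIK(I(II))(IS(II)I)))
  →5  I(IIK(I(II))(IS(II)I))(S(IIK(I(II))(IS(II)I)))(IKS(S(II)S)(IIK(I(II))(IS(II)I)))
  →6  IIK(I(II))(IS(II)I)(S(IIK(I(II))(IS(II)I)))(IKS(S(II)S)(IIK(I(II))(IS(II)I)))
  →7  IK(I(II))(IS(II)I)(S(IIK(I(II))(IS(II)I)))(IKS(S(II)S)(IIK(I(II))(IS(II)I)))
  →8  K(I(II))(IS(II)I)(S(IIK(I(II))(IS(II)I)))(IKS(S(II)S)(IIK(I(II))(IS(II)I)))
  →9  I(II)(S(IIK(I(II))(IS(II)I)))(IKS(S(II)S)(IIK(I(II))(IS(II)I)))
  →10  II(S(IIK(I(II))(IS(II)I)))(IKS(S(II)S)(IIK(I(II))(IS(II)I)))
  →11  I(S(IIK(I(II))(IS(II)I)))(IKS(S(II)S)(IIK(I(II))(IS(II)I)))
  →12  S(IIK(I(II))(IS(II)I))(IKS(S(II)S)(IIK(I(II))(IS(II)I)))
  →13  S(IK(I(II))(IS(II)I))(IKS(S(II)S)(IIK(I(II))(IS(II)I)))
  →14  S(K(I(II))(IS(II)I))(IKS(S(II)S)(IIK(I(II))(IS(II)I)))
  →15  S(I(II))(IKS(S(II)S)(IIK(I(II))(IS(II)I)))
  →16  S(II)(IKS(S(II)S)(IIK(I(II))(IS(II)I)))
  →17  SI(IKS(S(II)S)(IIK(I(II))(IS(II)I)))
  →18  SI(KS(S(II)S)(IIK(I(II))(IS(II)I)))
  →19  SI(S(IIK(I(II))(IS(II)I)))
  →20  SI(S(IK(I(II))(IS(II)I)))
  →21  SI(S(K(I(II))(IS(II)I)))
  →22  SI(S(I(II)))
  →23  SI(S(II))
  →24  SI(SI)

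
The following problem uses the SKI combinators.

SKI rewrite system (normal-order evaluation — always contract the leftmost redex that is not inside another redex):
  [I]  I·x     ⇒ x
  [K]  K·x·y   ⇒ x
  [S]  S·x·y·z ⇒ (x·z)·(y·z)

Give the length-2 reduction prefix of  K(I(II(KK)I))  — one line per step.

Answer: after 2 steps: K(I(KK)I)

Working:
  start: K(I(II(KK)I))
  →1  K(II(KK)I)
  →2  K(I(KK)I)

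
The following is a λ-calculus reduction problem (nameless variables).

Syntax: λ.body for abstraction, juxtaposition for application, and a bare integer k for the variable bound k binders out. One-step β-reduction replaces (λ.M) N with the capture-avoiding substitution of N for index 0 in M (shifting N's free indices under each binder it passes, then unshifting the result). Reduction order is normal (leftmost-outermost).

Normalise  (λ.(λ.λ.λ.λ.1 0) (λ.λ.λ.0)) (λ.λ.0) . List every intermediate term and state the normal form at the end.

Answer: normal form = λ.λ.λ.1 0  (in 2 steps)

Derivation:
  start: (λ.(λ.λ.λ.λ.1 0) (λ.λ.λ.0)) (λ.λ.0)
  [1] (λ.λ.λ.λ.1 0) (λ.λ.λ.0)
  [2] λ.λ.λ.1 0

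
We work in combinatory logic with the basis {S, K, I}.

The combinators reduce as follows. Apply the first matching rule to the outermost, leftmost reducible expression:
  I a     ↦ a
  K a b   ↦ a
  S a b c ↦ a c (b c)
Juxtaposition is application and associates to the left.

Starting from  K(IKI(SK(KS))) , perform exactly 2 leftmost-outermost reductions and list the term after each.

  start: K(IKI(SK(KS)))
  →1  K(KI(SK(KS)))
  →2  KI

Answer: after 2 steps: KI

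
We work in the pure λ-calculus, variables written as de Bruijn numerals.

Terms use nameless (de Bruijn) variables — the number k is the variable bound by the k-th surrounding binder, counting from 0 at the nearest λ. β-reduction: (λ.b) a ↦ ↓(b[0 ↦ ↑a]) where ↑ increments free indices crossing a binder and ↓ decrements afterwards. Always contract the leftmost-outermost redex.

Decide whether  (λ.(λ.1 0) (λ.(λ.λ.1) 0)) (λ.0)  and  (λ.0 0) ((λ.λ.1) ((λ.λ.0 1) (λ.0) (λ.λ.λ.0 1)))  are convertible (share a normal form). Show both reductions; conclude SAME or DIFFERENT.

Answer: DIFFERENT — A ⇓ λ.λ.1, B ⇓ λ.λ.0 1

Derivation:
Term A:
  start: (λ.(λ.1 0) (λ.(λ.λ.1) 0)) (λ.0)
  →1  (λ.(λ.0) 0) (λ.(λ.λ.1) 0)
  →2  (λ.0) (λ.(λ.λ.1) 0)
  →3  λ.(λ.λ.1) 0
  →4  λ.λ.1

Term B:
  start: (λ.0 0) ((λ.λ.1) ((λ.λ.0 1) (λ.0) (λ.λ.λ.0 1)))
  →1  (λ.λ.1) ((λ.λ.0 1) (λ.0) (λ.λ.λ.0 1)) ((λ.λ.1) ((λ.λ.0 1) (λ.0) (λ.λ.λ.0 1)))
  →2  (λ.(λ.λ.0 1) (λ.0) (λ.λ.λ.0 1)) ((λ.λ.1) ((λ.λ.0 1) (λ.0) (λ.λ.λ.0 1)))
  →3  (λ.λ.0 1) (λ.0) (λ.λ.λ.0 1)
  →4  (λ.0 (λ.0)) (λ.λ.λ.0 1)
  →5  (λ.λ.λ.0 1) (λ.0)
  →6  λ.λ.0 1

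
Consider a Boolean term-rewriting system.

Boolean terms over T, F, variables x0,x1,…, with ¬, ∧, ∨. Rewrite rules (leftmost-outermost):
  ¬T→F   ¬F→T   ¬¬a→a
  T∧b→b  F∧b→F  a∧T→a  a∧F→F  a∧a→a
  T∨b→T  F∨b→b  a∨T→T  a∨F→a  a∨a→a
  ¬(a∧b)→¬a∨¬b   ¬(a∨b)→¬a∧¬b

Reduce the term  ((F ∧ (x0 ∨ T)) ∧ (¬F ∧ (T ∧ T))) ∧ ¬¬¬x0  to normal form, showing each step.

  start: ((F ∧ (x0 ∨ T)) ∧ (¬F ∧ (T ∧ T))) ∧ ¬¬¬x0
  →1  (F ∧ (¬F ∧ (T ∧ T))) ∧ ¬¬¬x0
  →2  F ∧ ¬¬¬x0
  →3  F

Answer: normal form = F  (in 3 steps)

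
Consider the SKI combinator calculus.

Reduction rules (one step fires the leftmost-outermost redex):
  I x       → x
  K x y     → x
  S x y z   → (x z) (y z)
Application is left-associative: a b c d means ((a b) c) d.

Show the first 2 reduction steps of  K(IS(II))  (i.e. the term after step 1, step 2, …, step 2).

  start: K(IS(II))
  step 1: K(S(II))
  step 2: K(SI)

Answer: after 2 steps: K(SI)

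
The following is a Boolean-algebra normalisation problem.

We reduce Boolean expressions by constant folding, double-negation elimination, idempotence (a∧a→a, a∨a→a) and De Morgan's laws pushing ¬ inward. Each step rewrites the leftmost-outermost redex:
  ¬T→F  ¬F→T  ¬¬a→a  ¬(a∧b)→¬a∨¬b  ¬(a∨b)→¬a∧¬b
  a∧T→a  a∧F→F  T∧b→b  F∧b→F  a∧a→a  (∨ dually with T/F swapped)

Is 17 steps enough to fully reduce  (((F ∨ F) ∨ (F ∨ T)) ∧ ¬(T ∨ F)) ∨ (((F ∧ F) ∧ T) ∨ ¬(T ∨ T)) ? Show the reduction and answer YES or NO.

  start: (((F ∨ F) ∨ (F ∨ T)) ∧ ¬(T ∨ F)) ∨ (((F ∧ F) ∧ T) ∨ ¬(T ∨ T))
  →1  ((F ∨ (F ∨ T)) ∧ ¬(T ∨ F)) ∨ (((F ∧ F) ∧ T) ∨ ¬(T ∨ T))
  →2  ((F ∨ T) ∧ ¬(T ∨ F)) ∨ (((F ∧ F) ∧ T) ∨ ¬(T ∨ T))
  →3  (T ∧ ¬(T ∨ F)) ∨ (((F ∧ F) ∧ T) ∨ ¬(T ∨ T))
  →4  ¬(T ∨ F) ∨ (((F ∧ F) ∧ T) ∨ ¬(T ∨ T))
  →5  (¬T ∧ ¬F) ∨ (((F ∧ F) ∧ T) ∨ ¬(T ∨ T))
  →6  (F ∧ ¬F) ∨ (((F ∧ F) ∧ T) ∨ ¬(T ∨ T))
  →7  F ∨ (((F ∧ F) ∧ T) ∨ ¬(T ∨ T))
  →8  ((F ∧ F) ∧ T) ∨ ¬(T ∨ T)
  →9  (F ∧ F) ∨ ¬(T ∨ T)
  →10  F ∨ ¬(T ∨ T)
  →11  ¬(T ∨ T)
  →12  ¬T ∧ ¬T
  →13  ¬T
  →14  F

Answer: YES — reaches normal form F in 14 ≤ 17 steps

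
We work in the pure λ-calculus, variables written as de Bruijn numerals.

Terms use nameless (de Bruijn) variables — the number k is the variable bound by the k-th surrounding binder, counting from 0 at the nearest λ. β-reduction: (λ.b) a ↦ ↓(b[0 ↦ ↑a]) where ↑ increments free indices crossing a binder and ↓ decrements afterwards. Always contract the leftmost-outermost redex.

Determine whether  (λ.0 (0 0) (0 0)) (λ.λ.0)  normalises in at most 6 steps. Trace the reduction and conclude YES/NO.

Answer: YES — reaches normal form λ.0 in 4 ≤ 6 steps

Working:
  start: (λ.0 (0 0) (0 0)) (λ.λ.0)
  step 1: (λ.λ.0) ((λ.λ.0) (λ.λ.0)) ((λ.λ.0) (λ.λ.0))
  step 2: (λ.0) ((λ.λ.0) (λ.λ.0))
  step 3: (λ.λ.0) (λ.λ.0)
  step 4: λ.0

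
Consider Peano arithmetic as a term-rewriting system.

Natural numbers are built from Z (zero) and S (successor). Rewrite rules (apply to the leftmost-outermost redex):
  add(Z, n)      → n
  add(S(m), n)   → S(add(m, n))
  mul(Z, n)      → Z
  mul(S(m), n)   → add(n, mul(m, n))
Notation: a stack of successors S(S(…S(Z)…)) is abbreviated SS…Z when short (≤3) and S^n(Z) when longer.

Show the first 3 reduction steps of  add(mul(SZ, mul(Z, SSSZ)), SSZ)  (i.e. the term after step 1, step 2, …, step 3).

  start: add(mul(SZ, mul(Z, SSSZ)), SSZ)
  step 1: add(add(mul(Z, SSSZ), mul(Z, mul(Z, SSSZ))), SSZ)
  step 2: add(add(Z, mul(Z, mul(Z, SSSZ))), SSZ)
  step 3: add(mul(Z, mul(Z, SSSZ)), SSZ)

Answer: after 3 steps: add(mul(Z, mul(Z, SSSZ)), SSZ)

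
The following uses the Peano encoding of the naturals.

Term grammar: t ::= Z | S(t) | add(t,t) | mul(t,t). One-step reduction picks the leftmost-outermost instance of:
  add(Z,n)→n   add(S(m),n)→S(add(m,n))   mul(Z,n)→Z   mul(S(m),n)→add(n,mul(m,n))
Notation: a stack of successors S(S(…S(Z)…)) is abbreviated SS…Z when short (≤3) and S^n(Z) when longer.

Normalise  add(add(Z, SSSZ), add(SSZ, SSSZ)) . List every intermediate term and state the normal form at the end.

  start: add(add(Z, SSSZ), add(SSZ, SSSZ))
  →1  add(SSSZ, add(SSZ, SSSZ))
  →2  S(add(SSZ, add(SSZ, SSSZ)))
  →3  S(S(add(SZ, add(SSZ, SSSZ))))
  →4  S(S(S(add(Z, add(SSZ, SSSZ)))))
  →5  S(S(S(add(SSZ, SSSZ))))
  →6  S(S(S(S(add(SZ, SSSZ)))))
  →7  S(S(S(S(S(add(Z, SSSZ))))))
  →8  S^8(Z)

Answer: normal form = S^8(Z)  (in 8 steps)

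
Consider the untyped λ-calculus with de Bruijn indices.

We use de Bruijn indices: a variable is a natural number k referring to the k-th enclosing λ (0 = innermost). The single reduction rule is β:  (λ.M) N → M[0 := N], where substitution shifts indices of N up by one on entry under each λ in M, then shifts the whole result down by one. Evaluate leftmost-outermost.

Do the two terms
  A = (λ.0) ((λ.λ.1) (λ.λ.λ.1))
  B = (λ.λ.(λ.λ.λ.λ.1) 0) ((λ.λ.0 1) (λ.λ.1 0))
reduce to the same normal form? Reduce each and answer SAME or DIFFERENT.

Answer: SAME — A ⇓ λ.λ.λ.λ.1, B ⇓ λ.λ.λ.λ.1

Derivation:
Term A:
  start: (λ.0) ((λ.λ.1) (λ.λ.λ.1))
  [1] (λ.λ.1) (λ.λ.λ.1)
  [2] λ.λ.λ.λ.1

Term B:
  start: (λ.λ.(λ.λ.λ.λ.1) 0) ((λ.λ.0 1) (λ.λ.1 0))
  [1] λ.(λ.λ.λ.λ.1) 0
  [2] λ.λ.λ.λ.1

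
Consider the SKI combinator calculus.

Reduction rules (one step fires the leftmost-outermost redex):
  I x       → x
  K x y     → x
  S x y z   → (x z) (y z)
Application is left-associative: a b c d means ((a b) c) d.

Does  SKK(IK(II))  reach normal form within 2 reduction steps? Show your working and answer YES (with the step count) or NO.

  start: SKK(IK(II))
  [1] K(IK(II))(K(IK(II)))
  [2] IK(II)

Answer: NO — after 2 steps the term is IK(II), not yet normal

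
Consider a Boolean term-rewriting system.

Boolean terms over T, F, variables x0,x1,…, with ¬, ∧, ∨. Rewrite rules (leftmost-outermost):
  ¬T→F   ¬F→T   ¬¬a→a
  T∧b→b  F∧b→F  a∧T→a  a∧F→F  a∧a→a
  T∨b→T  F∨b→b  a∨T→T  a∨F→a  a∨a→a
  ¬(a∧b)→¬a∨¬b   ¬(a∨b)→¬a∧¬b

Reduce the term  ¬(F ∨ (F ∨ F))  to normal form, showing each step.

Answer: normal form = T  (in 6 steps)

Working:
  start: ¬(F ∨ (F ∨ F))
  →1  ¬F ∧ ¬(F ∨ F)
  →2  T ∧ ¬(F ∨ F)
  →3  ¬(F ∨ F)
  →4  ¬F ∧ ¬F
  →5  ¬F
  →6  T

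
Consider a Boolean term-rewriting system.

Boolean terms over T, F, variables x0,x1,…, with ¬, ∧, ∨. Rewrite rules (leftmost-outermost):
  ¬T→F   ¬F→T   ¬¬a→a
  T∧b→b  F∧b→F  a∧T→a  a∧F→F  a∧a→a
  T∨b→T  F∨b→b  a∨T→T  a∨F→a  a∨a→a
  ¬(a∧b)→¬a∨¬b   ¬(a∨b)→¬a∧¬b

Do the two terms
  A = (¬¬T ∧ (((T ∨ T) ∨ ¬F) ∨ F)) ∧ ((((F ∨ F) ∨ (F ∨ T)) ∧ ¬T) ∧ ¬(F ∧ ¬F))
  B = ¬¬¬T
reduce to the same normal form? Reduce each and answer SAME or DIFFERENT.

Answer: SAME — A ⇓ F, B ⇓ F

Derivation:
Term A:
  start: (¬¬T ∧ (((T ∨ T) ∨ ¬F) ∨ F)) ∧ ((((F ∨ F) ∨ (F ∨ T)) ∧ ¬T) ∧ ¬(F ∧ ¬F))
  →1  (T ∧ (((T ∨ T) ∨ ¬F) ∨ F)) ∧ ((((F ∨ F) ∨ (F ∨ T)) ∧ ¬T) ∧ ¬(F ∧ ¬F))
  →2  (((T ∨ T) ∨ ¬F) ∨ F) ∧ ((((F ∨ F) ∨ (F ∨ T)) ∧ ¬T) ∧ ¬(F ∧ ¬F))
  →3  ((T ∨ T) ∨ ¬F) ∧ ((((F ∨ F) ∨ (F ∨ T)) ∧ ¬T) ∧ ¬(F ∧ ¬F))
  →4  (T ∨ ¬F) ∧ ((((F ∨ F) ∨ (F ∨ T)) ∧ ¬T) ∧ ¬(F ∧ ¬F))
  →5  T ∧ ((((F ∨ F) ∨ (F ∨ T)) ∧ ¬T) ∧ ¬(F ∧ ¬F))
  →6  (((F ∨ F) ∨ (F ∨ T)) ∧ ¬T) ∧ ¬(F ∧ ¬F)
  →7  ((F ∨ (F ∨ T)) ∧ ¬T) ∧ ¬(F ∧ ¬F)
  →8  ((F ∨ T) ∧ ¬T) ∧ ¬(F ∧ ¬F)
  →9  (T ∧ ¬T) ∧ ¬(F ∧ ¬F)
  →10  ¬T ∧ ¬(F ∧ ¬F)
  →11  F ∧ ¬(F ∧ ¬F)
  →12  F

Term B:
  start: ¬¬¬T
  →1  ¬T
  →2  F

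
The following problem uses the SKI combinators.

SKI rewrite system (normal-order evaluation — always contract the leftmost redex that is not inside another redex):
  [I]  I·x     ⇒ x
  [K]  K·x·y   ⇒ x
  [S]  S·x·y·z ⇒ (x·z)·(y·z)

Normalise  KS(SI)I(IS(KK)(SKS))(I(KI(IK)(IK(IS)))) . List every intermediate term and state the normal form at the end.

Answer: normal form = S  (in 9 steps)

Derivation:
  start: KS(SI)I(IS(KK)(SKS))(I(KI(IK)(IK(IS))))
  →1  SI(IS(KK)(SKS))(I(KI(IK)(IK(IS))))
  →2  I(I(KI(IK)(IK(IS))))(IS(KK)(SKS)(I(KI(IK)(IK(IS)))))
  →3  I(KI(IK)(IK(IS)))(IS(KK)(SKS)(I(KI(IK)(IK(IS)))))
  →4  KI(IK)(IK(IS))(IS(KK)(SKS)(I(KI(IK)(IK(IS)))))
  →5  I(IK(IS))(IS(KK)(SKS)(I(KI(IK)(IK(IS)))))
  →6  IK(IS)(IS(KK)(SKS)(I(KI(IK)(IK(IS)))))
  →7  K(IS)(IS(KK)(SKS)(I(KI(IK)(IK(IS)))))
  →8  IS
  →9  S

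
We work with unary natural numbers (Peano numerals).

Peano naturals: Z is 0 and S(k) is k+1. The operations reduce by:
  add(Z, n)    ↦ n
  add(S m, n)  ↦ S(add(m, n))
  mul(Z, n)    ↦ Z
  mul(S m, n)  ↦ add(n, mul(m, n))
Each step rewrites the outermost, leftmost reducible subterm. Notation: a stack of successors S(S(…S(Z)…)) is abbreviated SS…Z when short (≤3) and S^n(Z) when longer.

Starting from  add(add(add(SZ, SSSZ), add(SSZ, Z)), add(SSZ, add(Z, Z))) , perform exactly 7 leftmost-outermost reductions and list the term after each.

  start: add(add(add(SZ, SSSZ), add(SSZ, Z)), add(SSZ, add(Z, Z)))
  step 1: add(add(S(add(Z, SSSZ)), add(SSZ, Z)), add(SSZ, add(Z, Z)))
  step 2: add(S(add(add(Z, SSSZ), add(SSZ, Z))), add(SSZ, add(Z, Z)))
  step 3: S(add(add(add(Z, SSSZ), add(SSZ, Z)), add(SSZ, add(Z, Z))))
  step 4: S(add(add(SSSZ, add(SSZ, Z)), add(SSZ, add(Z, Z))))
  step 5: S(add(S(add(SSZ, add(SSZ, Z))), add(SSZ, add(Z, Z))))
  step 6: S(S(add(add(SSZ, add(SSZ, Z)), add(SSZ, add(Z, Z)))))
  step 7: S(S(add(S(add(SZ, add(SSZ, Z))), add(SSZ, add(Z, Z)))))

Answer: after 7 steps: S(S(add(S(add(SZ, add(SSZ, Z))), add(SSZ, add(Z, Z)))))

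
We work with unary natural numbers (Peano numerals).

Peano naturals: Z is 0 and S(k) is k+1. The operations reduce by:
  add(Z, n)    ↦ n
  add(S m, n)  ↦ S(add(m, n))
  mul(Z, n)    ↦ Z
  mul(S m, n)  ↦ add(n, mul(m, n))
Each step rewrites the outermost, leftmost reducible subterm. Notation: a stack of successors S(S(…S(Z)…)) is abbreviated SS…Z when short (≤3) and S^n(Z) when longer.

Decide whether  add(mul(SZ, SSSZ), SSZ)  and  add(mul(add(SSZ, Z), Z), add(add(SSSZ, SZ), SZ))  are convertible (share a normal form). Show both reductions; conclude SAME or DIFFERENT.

Answer: SAME — A ⇓ S^5(Z), B ⇓ S^5(Z)

Reduction:
Term A:
  start: add(mul(SZ, SSSZ), SSZ)
  step 1: add(add(SSSZ, mul(Z, SSSZ)), SSZ)
  step 2: add(S(add(SSZ, mul(Z, SSSZ))), SSZ)
  step 3: S(add(add(SSZ, mul(Z, SSSZ)), SSZ))
  step 4: S(add(S(add(SZ, mul(Z, SSSZ))), SSZ))
  step 5: S(S(add(add(SZ, mul(Z, SSSZ)), SSZ)))
  step 6: S(S(add(S(add(Z, mul(Z, SSSZ))), SSZ)))
  step 7: S(S(S(add(add(Z, mul(Z, SSSZ)), SSZ))))
  step 8: S(S(S(add(mul(Z, SSSZ), SSZ))))
  step 9: S(S(S(add(Z, SSZ))))
  step 10: S^5(Z)

Term B:
  start: add(mul(add(SSZ, Z), Z), add(add(SSSZ, SZ), SZ))
  step 1: add(mul(S(add(SZ, Z)), Z), add(add(SSSZ, SZ), SZ))
  step 2: add(add(Z, mul(add(SZ, Z), Z)), add(add(SSSZ, SZ), SZ))
  step 3: add(mul(add(SZ, Z), Z), add(add(SSSZ, SZ), SZ))
  step 4: add(mul(S(add(Z, Z)), Z), add(add(SSSZ, SZ), SZ))
  step 5: add(add(Z, mul(add(Z, Z), Z)), add(add(SSSZ, SZ), SZ))
  step 6: add(mul(add(Z, Z), Z), add(add(SSSZ, SZ), SZ))
  step 7: add(mul(Z, Z), add(add(SSSZ, SZ), SZ))
  step 8: add(Z, add(add(SSSZ, SZ), SZ))
  step 9: add(add(SSSZ, SZ), SZ)
  step 10: add(S(add(SSZ, SZ)), SZ)
  step 11: S(add(add(SSZ, SZ), SZ))
  step 12: S(add(S(add(SZ, SZ)), SZ))
  step 13: S(S(add(add(SZ, SZ), SZ)))
  step 14: S(S(add(S(add(Z, SZ)), SZ)))
  step 15: S(S(S(add(add(Z, SZ), SZ))))
  step 16: S(S(S(add(SZ, SZ))))
  step 17: S(S(S(S(add(Z, SZ)))))
  step 18: S^5(Z)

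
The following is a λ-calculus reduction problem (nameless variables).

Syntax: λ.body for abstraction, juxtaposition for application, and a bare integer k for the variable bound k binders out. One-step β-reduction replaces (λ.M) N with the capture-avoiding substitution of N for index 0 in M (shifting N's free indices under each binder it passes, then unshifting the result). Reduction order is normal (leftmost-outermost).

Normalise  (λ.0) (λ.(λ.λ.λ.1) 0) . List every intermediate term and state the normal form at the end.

  start: (λ.0) (λ.(λ.λ.λ.1) 0)
  step 1: λ.(λ.λ.λ.1) 0
  step 2: λ.λ.λ.1

Answer: normal form = λ.λ.λ.1  (in 2 steps)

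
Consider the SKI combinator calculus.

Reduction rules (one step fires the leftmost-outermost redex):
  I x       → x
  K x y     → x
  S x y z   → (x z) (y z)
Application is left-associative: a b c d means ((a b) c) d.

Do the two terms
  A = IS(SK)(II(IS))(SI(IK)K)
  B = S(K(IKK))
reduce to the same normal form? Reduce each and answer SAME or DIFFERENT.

Answer: SAME — A ⇓ S(K(KK)), B ⇓ S(K(KK))

Working:
Term A:
  start: IS(SK)(II(IS))(SI(IK)K)
  step 1: S(SK)(II(IS))(SI(IK)K)
  step 2: SK(SI(IK)K)(II(IS)(SI(IK)K))
  step 3: K(II(IS)(SI(IK)K))(SI(IK)K(II(IS)(SI(IK)K)))
  step 4: II(IS)(SI(IK)K)
  step 5: I(IS)(SI(IK)K)
  step 6: IS(SI(IK)K)
  step 7: S(SI(IK)K)
  step 8: S(IK(IKK))
  step 9: S(K(IKK))
  step 10: S(K(KK))

Term B:
  start: S(K(IKK))
  step 1: S(K(KK))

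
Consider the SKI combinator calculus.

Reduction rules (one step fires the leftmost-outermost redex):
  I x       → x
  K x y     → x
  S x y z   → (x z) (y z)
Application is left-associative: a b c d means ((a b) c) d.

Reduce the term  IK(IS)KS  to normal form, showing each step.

  start: IK(IS)KS
  [1] K(IS)KS
  [2] ISS
  [3] SS

Answer: normal form = SS  (in 3 steps)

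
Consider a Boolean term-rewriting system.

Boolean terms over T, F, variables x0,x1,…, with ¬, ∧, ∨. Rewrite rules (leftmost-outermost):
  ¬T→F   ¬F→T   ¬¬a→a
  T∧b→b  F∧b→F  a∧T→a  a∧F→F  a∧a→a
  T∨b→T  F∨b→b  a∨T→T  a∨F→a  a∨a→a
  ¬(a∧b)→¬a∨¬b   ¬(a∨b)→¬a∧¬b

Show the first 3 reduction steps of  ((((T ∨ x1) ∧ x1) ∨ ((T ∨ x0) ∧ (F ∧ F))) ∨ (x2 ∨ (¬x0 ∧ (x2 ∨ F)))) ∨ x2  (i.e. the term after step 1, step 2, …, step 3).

  start: ((((T ∨ x1) ∧ x1) ∨ ((T ∨ x0) ∧ (F ∧ F))) ∨ (x2 ∨ (¬x0 ∧ (x2 ∨ F)))) ∨ x2
  →1  (((T ∧ x1) ∨ ((T ∨ x0) ∧ (F ∧ F))) ∨ (x2 ∨ (¬x0 ∧ (x2 ∨ F)))) ∨ x2
  →2  ((x1 ∨ ((T ∨ x0) ∧ (F ∧ F))) ∨ (x2 ∨ (¬x0 ∧ (x2 ∨ F)))) ∨ x2
  →3  ((x1 ∨ (T ∧ (F ∧ F))) ∨ (x2 ∨ (¬x0 ∧ (x2 ∨ F)))) ∨ x2

Answer: after 3 steps: ((x1 ∨ (T ∧ (F ∧ F))) ∨ (x2 ∨ (¬x0 ∧ (x2 ∨ F)))) ∨ x2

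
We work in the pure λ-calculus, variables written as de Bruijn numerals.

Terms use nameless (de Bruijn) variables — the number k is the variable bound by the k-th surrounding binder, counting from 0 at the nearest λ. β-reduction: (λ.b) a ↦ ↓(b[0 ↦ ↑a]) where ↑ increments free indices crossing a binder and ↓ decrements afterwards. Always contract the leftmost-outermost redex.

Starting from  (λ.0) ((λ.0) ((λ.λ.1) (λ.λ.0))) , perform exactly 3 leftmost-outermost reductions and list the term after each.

  start: (λ.0) ((λ.0) ((λ.λ.1) (λ.λ.0)))
  step 1: (λ.0) ((λ.λ.1) (λ.λ.0))
  step 2: (λ.λ.1) (λ.λ.0)
  step 3: λ.λ.λ.0

Answer: after 3 steps: λ.λ.λ.0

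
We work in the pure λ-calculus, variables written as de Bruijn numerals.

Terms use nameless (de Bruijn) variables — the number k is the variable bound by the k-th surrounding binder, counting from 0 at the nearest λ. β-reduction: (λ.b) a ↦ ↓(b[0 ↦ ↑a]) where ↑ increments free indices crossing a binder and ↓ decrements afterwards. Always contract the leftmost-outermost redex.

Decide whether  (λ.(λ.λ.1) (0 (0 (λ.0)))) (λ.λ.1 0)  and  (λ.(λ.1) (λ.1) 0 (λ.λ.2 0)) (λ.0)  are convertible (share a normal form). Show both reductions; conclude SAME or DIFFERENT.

Answer: SAME — A ⇓ λ.λ.0, B ⇓ λ.λ.0

Working:
Term A:
  start: (λ.(λ.λ.1) (0 (0 (λ.0)))) (λ.λ.1 0)
  →1  (λ.λ.1) ((λ.λ.1 0) ((λ.λ.1 0) (λ.0)))
  →2  λ.(λ.λ.1 0) ((λ.λ.1 0) (λ.0))
  →3  λ.λ.(λ.λ.1 0) (λ.0) 0
  →4  λ.λ.(λ.(λ.0) 0) 0
  →5  λ.λ.(λ.0) 0
  →6  λ.λ.0

Term B:
  start: (λ.(λ.1) (λ.1) 0 (λ.λ.2 0)) (λ.0)
  →1  (λ.λ.0) (λ.λ.0) (λ.0) (λ.λ.(λ.0) 0)
  →2  (λ.0) (λ.0) (λ.λ.(λ.0) 0)
  →3  (λ.0) (λ.λ.(λ.0) 0)
  →4  λ.λ.(λ.0) 0
  →5  λ.λ.0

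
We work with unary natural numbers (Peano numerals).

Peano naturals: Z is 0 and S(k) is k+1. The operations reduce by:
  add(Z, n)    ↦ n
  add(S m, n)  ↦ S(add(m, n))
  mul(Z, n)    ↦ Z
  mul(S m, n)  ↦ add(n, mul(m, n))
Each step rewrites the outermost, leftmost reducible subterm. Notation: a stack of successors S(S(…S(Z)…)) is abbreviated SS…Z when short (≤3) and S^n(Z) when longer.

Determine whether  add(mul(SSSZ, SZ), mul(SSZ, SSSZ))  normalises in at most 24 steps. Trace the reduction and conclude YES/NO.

Answer: NO — after 24 steps the term is S(S(S(S(S(S(S(S(S(mul(Z, SSSZ)))))))))), not yet normal

Working:
  start: add(mul(SSSZ, SZ), mul(SSZ, SSSZ))
  [1] add(add(SZ, mul(SSZ, SZ)), mul(SSZ, SSSZ))
  [2] add(S(add(Z, mul(SSZ, SZ))), mul(SSZ, SSSZ))
  [3] S(add(add(Z, mul(SSZ, SZ)), mul(SSZ, SSSZ)))
  [4] S(add(mul(SSZ, SZ), mul(SSZ, SSSZ)))
  [5] S(add(add(SZ, mul(SZ, SZ)), mul(SSZ, SSSZ)))
  [6] S(add(S(add(Z, mul(SZ, SZ))), mul(SSZ, SSSZ)))
  [7] S(S(add(add(Z, mul(SZ, SZ)), mul(SSZ, SSSZ))))
  [8] S(S(add(mul(SZ, SZ), mul(SSZ, SSSZ))))
  [9] S(S(add(add(SZ, mul(Z, SZ)), mul(SSZ, SSSZ))))
  [10] S(S(add(S(add(Z, mul(Z, SZ))), mul(SSZ, SSSZ))))
  [11] S(S(S(add(add(Z, mul(Z, SZ)), mul(SSZ, SSSZ)))))
  [12] S(S(S(add(mul(Z, SZ), mul(SSZ, SSSZ)))))
  [13] S(S(S(add(Z, mul(SSZ, SSSZ)))))
  [14] S(S(S(mul(SSZ, SSSZ))))
  [15] S(S(S(add(SSSZ, mul(SZ, SSSZ)))))
  [16] S(S(S(S(add(SSZ, mul(SZ, SSSZ))))))
  [17] S(S(S(S(S(add(SZ, mul(SZ, SSSZ)))))))
  [18] S(S(S(S(S(S(add(Z, mul(SZ, SSSZ))))))))
  [19] S(S(S(S(S(S(mul(SZ, SSSZ)))))))
  [20] S(S(S(S(S(S(add(SSSZ, mul(Z, SSSZ))))))))
  [21] S(S(S(S(S(S(S(add(SSZ, mul(Z, SSSZ)))))))))
  [22] S(S(S(S(S(S(S(S(add(SZ, mul(Z, SSSZ))))))))))
  [23] S(S(S(S(S(S(S(S(S(add(Z, mul(Z, SSSZ)))))))))))
  [24] S(S(S(S(S(S(S(S(S(mul(Z, SSSZ))))))))))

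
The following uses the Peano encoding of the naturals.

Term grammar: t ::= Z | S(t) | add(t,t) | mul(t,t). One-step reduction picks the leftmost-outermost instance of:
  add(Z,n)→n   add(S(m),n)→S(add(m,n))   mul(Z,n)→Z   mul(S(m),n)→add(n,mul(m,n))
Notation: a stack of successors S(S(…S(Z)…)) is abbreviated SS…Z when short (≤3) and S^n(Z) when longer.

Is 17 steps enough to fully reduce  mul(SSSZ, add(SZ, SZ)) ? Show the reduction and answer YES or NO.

Answer: NO — after 17 steps the term is S(S(S(S(S(S(add(Z, mul(Z, add(SZ, SZ))))))))), not yet normal

Reduction:
  start: mul(SSSZ, add(SZ, SZ))
  [1] add(add(SZ, SZ), mul(SSZ, add(SZ, SZ)))
  [2] add(S(add(Z, SZ)), mul(SSZ, add(SZ, SZ)))
  [3] S(add(add(Z, SZ), mul(SSZ, add(SZ, SZ))))
  [4] S(add(SZ, mul(SSZ, add(SZ, SZ))))
  [5] S(S(add(Z, mul(SSZ, add(SZ, SZ)))))
  [6] S(S(mul(SSZ, add(SZ, SZ))))
  [7] S(S(add(add(SZ, SZ), mul(SZ, add(SZ, SZ)))))
  [8] S(S(add(S(add(Z, SZ)), mul(SZ, add(SZ, SZ)))))
  [9] S(S(S(add(add(Z, SZ), mul(SZ, add(SZ, SZ))))))
  [10] S(S(S(add(SZ, mul(SZ, add(SZ, SZ))))))
  [11] S(S(S(S(add(Z, mul(SZ, add(SZ, SZ)))))))
  [12] S(S(S(S(mul(SZ, add(SZ, SZ))))))
  [13] S(S(S(S(add(add(SZ, SZ), mul(Z, add(SZ, SZ)))))))
  [14] S(S(S(S(add(S(add(Z, SZ)), mul(Z, add(SZ, SZ)))))))
  [15] S(S(S(S(S(add(add(Z, SZ), mul(Z, add(SZ, SZ))))))))
  [16] S(S(S(S(S(add(SZ, mul(Z, add(SZ, SZ))))))))
  [17] S(S(S(S(S(S(add(Z, mul(Z, add(SZ, SZ)))))))))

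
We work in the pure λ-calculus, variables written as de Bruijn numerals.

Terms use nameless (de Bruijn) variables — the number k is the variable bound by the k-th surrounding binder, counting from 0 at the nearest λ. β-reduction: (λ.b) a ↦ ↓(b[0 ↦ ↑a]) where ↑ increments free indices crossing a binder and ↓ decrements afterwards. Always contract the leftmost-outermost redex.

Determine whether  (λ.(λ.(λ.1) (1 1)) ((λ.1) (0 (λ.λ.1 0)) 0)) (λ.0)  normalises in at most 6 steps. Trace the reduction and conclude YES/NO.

  start: (λ.(λ.(λ.1) (1 1)) ((λ.1) (0 (λ.λ.1 0)) 0)) (λ.0)
  →1  (λ.(λ.1) ((λ.0) (λ.0))) ((λ.λ.0) ((λ.0) (λ.λ.1 0)) (λ.0))
  →2  (λ.(λ.λ.0) ((λ.0) (λ.λ.1 0)) (λ.0)) ((λ.0) (λ.0))
  →3  (λ.λ.0) ((λ.0) (λ.λ.1 0)) (λ.0)
  →4  (λ.0) (λ.0)
  →5  λ.0

Answer: YES — reaches normal form λ.0 in 5 ≤ 6 steps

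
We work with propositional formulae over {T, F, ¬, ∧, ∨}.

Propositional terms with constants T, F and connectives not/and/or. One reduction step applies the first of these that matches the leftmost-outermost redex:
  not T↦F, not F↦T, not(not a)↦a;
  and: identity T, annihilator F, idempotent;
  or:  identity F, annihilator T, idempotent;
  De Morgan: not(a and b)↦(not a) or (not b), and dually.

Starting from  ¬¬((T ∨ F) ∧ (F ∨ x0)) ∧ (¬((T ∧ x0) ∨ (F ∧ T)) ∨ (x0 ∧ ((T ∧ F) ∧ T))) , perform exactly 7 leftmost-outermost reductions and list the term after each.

  start: ¬¬((T ∨ F) ∧ (F ∨ x0)) ∧ (¬((T ∧ x0) ∨ (F ∧ T)) ∨ (x0 ∧ ((T ∧ F) ∧ T)))
  [1] ((T ∨ F) ∧ (F ∨ x0)) ∧ (¬((T ∧ x0) ∨ (F ∧ T)) ∨ (x0 ∧ ((T ∧ F) ∧ T)))
  [2] (T ∧ (F ∨ x0)) ∧ (¬((T ∧ x0) ∨ (F ∧ T)) ∨ (x0 ∧ ((T ∧ F) ∧ T)))
  [3] (F ∨ x0) ∧ (¬((T ∧ x0) ∨ (F ∧ T)) ∨ (x0 ∧ ((T ∧ F) ∧ T)))
  [4] x0 ∧ (¬((T ∧ x0) ∨ (F ∧ T)) ∨ (x0 ∧ ((T ∧ F) ∧ T)))
  [5] x0 ∧ ((¬(T ∧ x0) ∧ ¬(F ∧ T)) ∨ (x0 ∧ ((T ∧ F) ∧ T)))
  [6] x0 ∧ (((¬T ∨ ¬x0) ∧ ¬(F ∧ T)) ∨ (x0 ∧ ((T ∧ F) ∧ T)))
  [7] x0 ∧ (((F ∨ ¬x0) ∧ ¬(F ∧ T)) ∨ (x0 ∧ ((T ∧ F) ∧ T)))

Answer: after 7 steps: x0 ∧ (((F ∨ ¬x0) ∧ ¬(F ∧ T)) ∨ (x0 ∧ ((T ∧ F) ∧ T)))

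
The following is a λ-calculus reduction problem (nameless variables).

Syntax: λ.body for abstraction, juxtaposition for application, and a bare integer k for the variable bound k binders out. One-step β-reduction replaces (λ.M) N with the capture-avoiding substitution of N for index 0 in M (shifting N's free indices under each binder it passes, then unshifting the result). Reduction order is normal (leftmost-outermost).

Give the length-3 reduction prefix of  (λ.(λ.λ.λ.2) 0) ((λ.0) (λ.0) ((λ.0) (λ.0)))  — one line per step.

Answer: after 3 steps: λ.λ.(λ.0) ((λ.0) (λ.0))

Reduction:
  start: (λ.(λ.λ.λ.2) 0) ((λ.0) (λ.0) ((λ.0) (λ.0)))
  →1  (λ.λ.λ.2) ((λ.0) (λ.0) ((λ.0) (λ.0)))
  →2  λ.λ.(λ.0) (λ.0) ((λ.0) (λ.0))
  →3  λ.λ.(λ.0) ((λ.0) (λ.0))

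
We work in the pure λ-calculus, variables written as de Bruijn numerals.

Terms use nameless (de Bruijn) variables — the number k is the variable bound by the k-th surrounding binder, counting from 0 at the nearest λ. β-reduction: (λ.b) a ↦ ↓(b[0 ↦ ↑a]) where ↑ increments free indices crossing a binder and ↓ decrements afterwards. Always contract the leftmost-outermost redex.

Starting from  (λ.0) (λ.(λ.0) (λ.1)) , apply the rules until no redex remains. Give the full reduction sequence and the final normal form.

  start: (λ.0) (λ.(λ.0) (λ.1))
  step 1: λ.(λ.0) (λ.1)
  step 2: λ.λ.1

Answer: normal form = λ.λ.1  (in 2 steps)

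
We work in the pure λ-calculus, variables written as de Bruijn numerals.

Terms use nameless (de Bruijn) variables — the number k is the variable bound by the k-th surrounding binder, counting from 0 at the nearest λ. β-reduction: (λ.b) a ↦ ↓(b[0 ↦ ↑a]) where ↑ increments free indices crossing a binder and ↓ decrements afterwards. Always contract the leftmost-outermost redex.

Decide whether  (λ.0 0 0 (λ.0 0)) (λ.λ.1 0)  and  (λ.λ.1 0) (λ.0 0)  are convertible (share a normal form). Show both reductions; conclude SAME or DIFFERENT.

Answer: SAME — A ⇓ λ.0 0, B ⇓ λ.0 0

Reduction:
Term A:
  start: (λ.0 0 0 (λ.0 0)) (λ.λ.1 0)
  step 1: (λ.λ.1 0) (λ.λ.1 0) (λ.λ.1 0) (λ.0 0)
  step 2: (λ.(λ.λ.1 0) 0) (λ.λ.1 0) (λ.0 0)
  step 3: (λ.λ.1 0) (λ.λ.1 0) (λ.0 0)
  step 4: (λ.(λ.λ.1 0) 0) (λ.0 0)
  step 5: (λ.λ.1 0) (λ.0 0)
  step 6: λ.(λ.0 0) 0
  step 7: λ.0 0

Term B:
  start: (λ.λ.1 0) (λ.0 0)
  step 1: λ.(λ.0 0) 0
  step 2: λ.0 0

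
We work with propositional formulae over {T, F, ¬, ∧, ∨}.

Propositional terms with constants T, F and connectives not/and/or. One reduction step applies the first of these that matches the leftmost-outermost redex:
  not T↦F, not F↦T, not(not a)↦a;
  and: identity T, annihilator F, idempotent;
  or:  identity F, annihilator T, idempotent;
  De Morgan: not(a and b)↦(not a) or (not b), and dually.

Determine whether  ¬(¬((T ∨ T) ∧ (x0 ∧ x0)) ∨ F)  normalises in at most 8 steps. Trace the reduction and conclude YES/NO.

  start: ¬(¬((T ∨ T) ∧ (x0 ∧ x0)) ∨ F)
  [1] ¬¬((T ∨ T) ∧ (x0 ∧ x0)) ∧ ¬F
  [2] ((T ∨ T) ∧ (x0 ∧ x0)) ∧ ¬F
  [3] (T ∧ (x0 ∧ x0)) ∧ ¬F
  [4] (x0 ∧ x0) ∧ ¬F
  [5] x0 ∧ ¬F
  [6] x0 ∧ T
  [7] x0

Answer: YES — reaches normal form x0 in 7 ≤ 8 steps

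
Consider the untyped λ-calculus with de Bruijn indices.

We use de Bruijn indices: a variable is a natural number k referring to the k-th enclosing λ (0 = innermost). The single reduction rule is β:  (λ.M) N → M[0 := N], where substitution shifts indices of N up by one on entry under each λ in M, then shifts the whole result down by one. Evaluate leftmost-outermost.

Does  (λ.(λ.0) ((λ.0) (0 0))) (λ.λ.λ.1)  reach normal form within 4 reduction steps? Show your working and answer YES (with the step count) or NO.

  start: (λ.(λ.0) ((λ.0) (0 0))) (λ.λ.λ.1)
  →1  (λ.0) ((λ.0) ((λ.λ.λ.1) (λ.λ.λ.1)))
  →2  (λ.0) ((λ.λ.λ.1) (λ.λ.λ.1))
  →3  (λ.λ.λ.1) (λ.λ.λ.1)
  →4  λ.λ.1

Answer: YES — reaches normal form λ.λ.1 in 4 ≤ 4 steps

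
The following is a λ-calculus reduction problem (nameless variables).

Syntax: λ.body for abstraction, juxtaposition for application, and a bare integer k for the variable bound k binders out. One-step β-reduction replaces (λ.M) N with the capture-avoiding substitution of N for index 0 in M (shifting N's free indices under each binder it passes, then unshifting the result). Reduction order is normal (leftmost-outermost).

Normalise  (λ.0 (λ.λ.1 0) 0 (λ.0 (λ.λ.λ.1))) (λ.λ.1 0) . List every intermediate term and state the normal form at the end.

  start: (λ.0 (λ.λ.1 0) 0 (λ.0 (λ.λ.λ.1))) (λ.λ.1 0)
  step 1: (λ.λ.1 0) (λ.λ.1 0) (λ.λ.1 0) (λ.0 (λ.λ.λ.1))
  step 2: (λ.(λ.λ.1 0) 0) (λ.λ.1 0) (λ.0 (λ.λ.λ.1))
  step 3: (λ.λ.1 0) (λ.λ.1 0) (λ.0 (λ.λ.λ.1))
  step 4: (λ.(λ.λ.1 0) 0) (λ.0 (λ.λ.λ.1))
  step 5: (λ.λ.1 0) (λ.0 (λ.λ.λ.1))
  step 6: λ.(λ.0 (λ.λ.λ.1)) 0
  step 7: λ.0 (λ.λ.λ.1)

Answer: normal form = λ.0 (λ.λ.λ.1)  (in 7 steps)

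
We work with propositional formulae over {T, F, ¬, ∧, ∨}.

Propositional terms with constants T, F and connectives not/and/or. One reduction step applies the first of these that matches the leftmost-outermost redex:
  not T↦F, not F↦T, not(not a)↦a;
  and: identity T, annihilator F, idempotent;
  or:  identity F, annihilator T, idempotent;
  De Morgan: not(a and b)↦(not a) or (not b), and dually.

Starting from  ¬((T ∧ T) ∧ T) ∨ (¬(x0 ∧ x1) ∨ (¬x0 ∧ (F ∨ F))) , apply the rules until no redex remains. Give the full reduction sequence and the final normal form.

Answer: normal form = ¬x0 ∨ ¬x1  (in 10 steps)

Working:
  start: ¬((T ∧ T) ∧ T) ∨ (¬(x0 ∧ x1) ∨ (¬x0 ∧ (F ∨ F)))
  [1] (¬(T ∧ T) ∨ ¬T) ∨ (¬(x0 ∧ x1) ∨ (¬x0 ∧ (F ∨ F)))
  [2] ((¬T ∨ ¬T) ∨ ¬T) ∨ (¬(x0 ∧ x1) ∨ (¬x0 ∧ (F ∨ F)))
  [3] (¬T ∨ ¬T) ∨ (¬(x0 ∧ x1) ∨ (¬x0 ∧ (F ∨ F)))
  [4] ¬T ∨ (¬(x0 ∧ x1) ∨ (¬x0 ∧ (F ∨ F)))
  [5] F ∨ (¬(x0 ∧ x1) ∨ (¬x0 ∧ (F ∨ F)))
  [6] ¬(x0 ∧ x1) ∨ (¬x0 ∧ (F ∨ F))
  [7] (¬x0 ∨ ¬x1) ∨ (¬x0 ∧ (F ∨ F))
  [8] (¬x0 ∨ ¬x1) ∨ (¬x0 ∧ F)
  [9] (¬x0 ∨ ¬x1) ∨ F
  [10] ¬x0 ∨ ¬x1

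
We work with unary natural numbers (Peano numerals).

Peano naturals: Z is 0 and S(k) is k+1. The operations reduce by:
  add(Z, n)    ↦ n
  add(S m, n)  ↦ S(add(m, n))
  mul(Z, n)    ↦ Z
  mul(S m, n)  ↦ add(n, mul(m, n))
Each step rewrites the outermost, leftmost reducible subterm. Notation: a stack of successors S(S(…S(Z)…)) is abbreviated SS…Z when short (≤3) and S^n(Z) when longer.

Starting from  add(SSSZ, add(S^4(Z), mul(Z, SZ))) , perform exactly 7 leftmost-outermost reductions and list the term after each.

Answer: after 7 steps: S(S(S(S(S(S(add(SZ, mul(Z, SZ))))))))

Derivation:
  start: add(SSSZ, add(S^4(Z), mul(Z, SZ)))
  →1  S(add(SSZ, add(S^4(Z), mul(Z, SZ))))
  →2  S(S(add(SZ, add(S^4(Z), mul(Z, SZ)))))
  →3  S(S(S(add(Z, add(S^4(Z), mul(Z, SZ))))))
  →4  S(S(S(add(S^4(Z), mul(Z, SZ)))))
  →5  S(S(S(S(add(SSSZ, mul(Z, SZ))))))
  →6  S(S(S(S(S(add(SSZ, mul(Z, SZ)))))))
  →7  S(S(S(S(S(S(add(SZ, mul(Z, SZ))))))))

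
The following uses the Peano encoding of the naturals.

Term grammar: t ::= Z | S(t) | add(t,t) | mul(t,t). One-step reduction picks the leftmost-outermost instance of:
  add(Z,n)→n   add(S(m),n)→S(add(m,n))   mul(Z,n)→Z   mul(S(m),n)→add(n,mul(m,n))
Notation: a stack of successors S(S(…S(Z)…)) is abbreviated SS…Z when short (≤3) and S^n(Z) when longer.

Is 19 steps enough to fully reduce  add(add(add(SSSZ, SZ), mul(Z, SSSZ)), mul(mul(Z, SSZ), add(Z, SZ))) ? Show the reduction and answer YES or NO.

  start: add(add(add(SSSZ, SZ), mul(Z, SSSZ)), mul(mul(Z, SSZ), add(Z, SZ)))
  step 1: add(add(S(add(SSZ, SZ)), mul(Z, SSSZ)), mul(mul(Z, SSZ), add(Z, SZ)))
  step 2: add(S(add(add(SSZ, SZ), mul(Z, SSSZ))), mul(mul(Z, SSZ), add(Z, SZ)))
  step 3: S(add(add(add(SSZ, SZ), mul(Z, SSSZ)), mul(mul(Z, SSZ), add(Z, SZ))))
  step 4: S(add(add(S(add(SZ, SZ)), mul(Z, SSSZ)), mul(mul(Z, SSZ), add(Z, SZ))))
  step 5: S(add(S(add(add(SZ, SZ), mul(Z, SSSZ))), mul(mul(Z, SSZ), add(Z, SZ))))
  step 6: S(S(add(add(add(SZ, SZ), mul(Z, SSSZ)), mul(mul(Z, SSZ), add(Z, SZ)))))
  step 7: S(S(add(add(S(add(Z, SZ)), mul(Z, SSSZ)), mul(mul(Z, SSZ), add(Z, SZ)))))
  step 8: S(S(add(S(add(add(Z, SZ), mul(Z, SSSZ))), mul(mul(Z, SSZ), add(Z, SZ)))))
  step 9: S(S(S(add(add(add(Z, SZ), mul(Z, SSSZ)), mul(mul(Z, SSZ), add(Z, SZ))))))
  step 10: S(S(S(add(add(SZ, mul(Z, SSSZ)), mul(mul(Z, SSZ), add(Z, SZ))))))
  step 11: S(S(S(add(S(add(Z, mul(Z, SSSZ))), mul(mul(Z, SSZ), add(Z, SZ))))))
  step 12: S(S(S(S(add(add(Z, mul(Z, SSSZ)), mul(mul(Z, SSZ), add(Z, SZ)))))))
  step 13: S(S(S(S(add(mul(Z, SSSZ), mul(mul(Z, SSZ), add(Z, SZ)))))))
  step 14: S(S(S(S(add(Z, mul(mul(Z, SSZ), add(Z, SZ)))))))
  step 15: S(S(S(S(mul(mul(Z, SSZ), add(Z, SZ))))))
  step 16: S(S(S(S(mul(Z, add(Z, SZ))))))
  step 17: S^4(Z)

Answer: YES — reaches normal form S^4(Z) in 17 ≤ 19 steps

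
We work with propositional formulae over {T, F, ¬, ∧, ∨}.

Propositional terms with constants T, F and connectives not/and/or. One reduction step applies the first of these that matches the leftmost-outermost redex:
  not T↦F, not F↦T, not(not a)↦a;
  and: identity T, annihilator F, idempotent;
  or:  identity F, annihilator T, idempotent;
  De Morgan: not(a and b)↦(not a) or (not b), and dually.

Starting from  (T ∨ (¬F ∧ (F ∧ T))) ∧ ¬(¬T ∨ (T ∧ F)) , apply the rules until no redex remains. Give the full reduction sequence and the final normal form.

  start: (T ∨ (¬F ∧ (F ∧ T))) ∧ ¬(¬T ∨ (T ∧ F))
  [1] T ∧ ¬(¬T ∨ (T ∧ F))
  [2] ¬(¬T ∨ (T ∧ F))
  [3] ¬¬T ∧ ¬(T ∧ F)
  [4] T ∧ ¬(T ∧ F)
  [5] ¬(T ∧ F)
  [6] ¬T ∨ ¬F
  [7] F ∨ ¬F
  [8] ¬F
  [9] T

Answer: normal form = T  (in 9 steps)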